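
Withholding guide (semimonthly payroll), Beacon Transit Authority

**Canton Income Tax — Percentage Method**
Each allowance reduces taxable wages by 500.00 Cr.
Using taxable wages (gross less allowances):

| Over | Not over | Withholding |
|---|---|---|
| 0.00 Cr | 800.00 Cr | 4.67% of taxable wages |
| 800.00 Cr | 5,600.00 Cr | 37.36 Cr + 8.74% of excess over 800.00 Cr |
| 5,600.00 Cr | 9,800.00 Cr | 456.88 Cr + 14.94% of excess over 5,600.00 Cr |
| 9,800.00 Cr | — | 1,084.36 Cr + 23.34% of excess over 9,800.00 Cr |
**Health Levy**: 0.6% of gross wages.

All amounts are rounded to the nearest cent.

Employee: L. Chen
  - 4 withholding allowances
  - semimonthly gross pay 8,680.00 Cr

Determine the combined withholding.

Canton Income Tax: taxable = 8,680.00 Cr − 4×500.00 Cr = 6,680.00 Cr
  456.88 Cr + 14.94% × (6,680.00 Cr − 5,600.00 Cr) = 456.88 Cr + 14.94% × 1,080.00 Cr = 618.23 Cr
Health Levy: 0.6% × 8,680.00 Cr = 52.08 Cr
Total: 618.23 Cr + 52.08 Cr = 670.31 Cr

670.31 Cr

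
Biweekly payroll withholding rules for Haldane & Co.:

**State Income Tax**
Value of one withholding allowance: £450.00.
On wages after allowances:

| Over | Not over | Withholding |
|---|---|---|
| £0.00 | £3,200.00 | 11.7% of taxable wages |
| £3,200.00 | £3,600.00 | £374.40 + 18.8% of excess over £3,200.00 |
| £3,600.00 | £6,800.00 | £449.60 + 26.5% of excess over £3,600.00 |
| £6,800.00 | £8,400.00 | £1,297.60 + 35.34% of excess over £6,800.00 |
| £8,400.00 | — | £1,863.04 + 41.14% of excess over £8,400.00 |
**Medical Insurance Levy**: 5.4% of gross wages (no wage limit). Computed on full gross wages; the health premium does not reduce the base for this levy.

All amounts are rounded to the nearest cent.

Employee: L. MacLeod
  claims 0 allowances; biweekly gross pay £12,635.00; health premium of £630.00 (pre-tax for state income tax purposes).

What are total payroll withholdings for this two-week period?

£4,028.43

State Income Tax: taxable = £12,635.00 − £630.00 = £12,005.00
  £1,863.04 + 41.14% × (£12,005.00 − £8,400.00) = £1,863.04 + 41.14% × £3,605.00 = £3,346.14
Medical Insurance Levy: 5.4% × £12,635.00 = £682.29
Total: £3,346.14 + £682.29 = £4,028.43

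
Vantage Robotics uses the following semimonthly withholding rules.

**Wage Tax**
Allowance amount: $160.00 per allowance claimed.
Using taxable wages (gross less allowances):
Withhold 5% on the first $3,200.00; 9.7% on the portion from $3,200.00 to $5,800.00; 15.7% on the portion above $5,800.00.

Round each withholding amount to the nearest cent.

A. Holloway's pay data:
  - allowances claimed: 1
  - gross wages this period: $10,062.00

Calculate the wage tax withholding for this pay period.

$1,056.21

Wage Tax: taxable = $10,062.00 − 1×$160.00 = $9,902.00
  $412.20 + 15.7% × ($9,902.00 − $5,800.00) = $412.20 + 15.7% × $4,102.00 = $1,056.21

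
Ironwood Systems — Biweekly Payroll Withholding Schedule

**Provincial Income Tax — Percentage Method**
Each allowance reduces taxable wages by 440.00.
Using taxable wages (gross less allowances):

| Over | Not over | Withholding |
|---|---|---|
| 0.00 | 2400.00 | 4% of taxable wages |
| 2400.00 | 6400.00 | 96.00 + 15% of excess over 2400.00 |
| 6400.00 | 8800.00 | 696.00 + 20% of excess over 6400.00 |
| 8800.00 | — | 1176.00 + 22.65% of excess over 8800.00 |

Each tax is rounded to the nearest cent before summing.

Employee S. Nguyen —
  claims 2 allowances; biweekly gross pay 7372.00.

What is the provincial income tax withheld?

Provincial Income Tax: taxable = 7372.00 − 2×440.00 = 6492.00
  696.00 + 20% × (6492.00 − 6400.00) = 696.00 + 20% × 92.00 = 714.40

714.40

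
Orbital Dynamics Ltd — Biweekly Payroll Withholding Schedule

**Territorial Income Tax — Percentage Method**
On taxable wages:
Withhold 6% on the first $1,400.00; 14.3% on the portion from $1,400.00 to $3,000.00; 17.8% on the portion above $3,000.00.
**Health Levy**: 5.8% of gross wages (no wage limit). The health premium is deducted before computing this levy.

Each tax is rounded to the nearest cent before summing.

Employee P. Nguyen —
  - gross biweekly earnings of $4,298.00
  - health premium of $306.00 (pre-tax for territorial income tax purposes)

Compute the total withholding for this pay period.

$720.92

Territorial Income Tax: taxable = $4,298.00 − $306.00 = $3,992.00
  $312.80 + 17.8% × ($3,992.00 − $3,000.00) = $312.80 + 17.8% × $992.00 = $489.38
Health Levy: 5.8% × $3,992.00 = $231.54
Total: $489.38 + $231.54 = $720.92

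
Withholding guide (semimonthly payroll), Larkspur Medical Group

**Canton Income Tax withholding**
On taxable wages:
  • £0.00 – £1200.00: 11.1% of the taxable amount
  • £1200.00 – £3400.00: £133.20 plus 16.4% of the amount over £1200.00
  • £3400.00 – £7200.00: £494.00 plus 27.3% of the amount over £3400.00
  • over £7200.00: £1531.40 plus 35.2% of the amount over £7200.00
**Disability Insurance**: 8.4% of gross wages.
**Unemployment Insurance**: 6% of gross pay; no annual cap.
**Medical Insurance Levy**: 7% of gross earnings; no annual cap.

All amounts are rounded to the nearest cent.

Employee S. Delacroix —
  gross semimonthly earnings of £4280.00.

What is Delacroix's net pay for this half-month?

Canton Income Tax: taxable = £4280.00
  £494.00 + 27.3% × (£4280.00 − £3400.00) = £494.00 + 27.3% × £880.00 = £734.24
Disability Insurance: 8.4% × £4280.00 = £359.52
Unemployment Insurance: 6% × £4280.00 = £256.80
Medical Insurance Levy: 7% × £4280.00 = £299.60
Total withheld: £734.24 + £359.52 + £256.80 + £299.60 = £1650.16
Net pay: £4280.00 − £1650.16 = £2629.84

£2629.84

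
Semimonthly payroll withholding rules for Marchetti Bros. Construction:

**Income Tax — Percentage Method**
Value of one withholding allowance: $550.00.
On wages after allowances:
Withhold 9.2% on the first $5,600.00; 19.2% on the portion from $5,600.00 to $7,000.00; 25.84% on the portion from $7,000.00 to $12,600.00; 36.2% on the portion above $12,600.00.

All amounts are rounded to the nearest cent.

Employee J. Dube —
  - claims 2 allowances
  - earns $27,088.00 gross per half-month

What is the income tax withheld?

$7,077.50

Income Tax: taxable = $27,088.00 − 2×$550.00 = $25,988.00
  $2,231.04 + 36.2% × ($25,988.00 − $12,600.00) = $2,231.04 + 36.2% × $13,388.00 = $7,077.50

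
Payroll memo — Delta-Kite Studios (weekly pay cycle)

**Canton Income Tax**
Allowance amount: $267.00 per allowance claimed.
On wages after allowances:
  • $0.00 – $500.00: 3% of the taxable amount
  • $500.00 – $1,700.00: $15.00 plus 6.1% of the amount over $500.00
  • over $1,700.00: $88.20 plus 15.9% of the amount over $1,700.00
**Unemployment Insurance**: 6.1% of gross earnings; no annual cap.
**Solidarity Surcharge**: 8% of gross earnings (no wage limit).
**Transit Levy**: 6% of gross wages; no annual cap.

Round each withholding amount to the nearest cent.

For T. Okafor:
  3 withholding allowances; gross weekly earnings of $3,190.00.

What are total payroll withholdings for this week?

Canton Income Tax: taxable = $3,190.00 − 3×$267.00 = $2,389.00
  $88.20 + 15.9% × ($2,389.00 − $1,700.00) = $88.20 + 15.9% × $689.00 = $197.75
Unemployment Insurance: 6.1% × $3,190.00 = $194.59
Solidarity Surcharge: 8% × $3,190.00 = $255.20
Transit Levy: 6% × $3,190.00 = $191.40
Total: $197.75 + $194.59 + $255.20 + $191.40 = $838.94

$838.94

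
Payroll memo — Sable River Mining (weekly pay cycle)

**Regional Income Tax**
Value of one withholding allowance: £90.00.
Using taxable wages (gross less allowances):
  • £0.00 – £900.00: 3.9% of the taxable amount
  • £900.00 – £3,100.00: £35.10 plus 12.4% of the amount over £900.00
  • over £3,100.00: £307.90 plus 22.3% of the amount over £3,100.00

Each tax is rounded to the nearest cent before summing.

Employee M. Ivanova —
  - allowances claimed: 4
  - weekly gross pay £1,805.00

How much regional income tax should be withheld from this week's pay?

£102.68

Regional Income Tax: taxable = £1,805.00 − 4×£90.00 = £1,445.00
  £35.10 + 12.4% × (£1,445.00 − £900.00) = £35.10 + 12.4% × £545.00 = £102.68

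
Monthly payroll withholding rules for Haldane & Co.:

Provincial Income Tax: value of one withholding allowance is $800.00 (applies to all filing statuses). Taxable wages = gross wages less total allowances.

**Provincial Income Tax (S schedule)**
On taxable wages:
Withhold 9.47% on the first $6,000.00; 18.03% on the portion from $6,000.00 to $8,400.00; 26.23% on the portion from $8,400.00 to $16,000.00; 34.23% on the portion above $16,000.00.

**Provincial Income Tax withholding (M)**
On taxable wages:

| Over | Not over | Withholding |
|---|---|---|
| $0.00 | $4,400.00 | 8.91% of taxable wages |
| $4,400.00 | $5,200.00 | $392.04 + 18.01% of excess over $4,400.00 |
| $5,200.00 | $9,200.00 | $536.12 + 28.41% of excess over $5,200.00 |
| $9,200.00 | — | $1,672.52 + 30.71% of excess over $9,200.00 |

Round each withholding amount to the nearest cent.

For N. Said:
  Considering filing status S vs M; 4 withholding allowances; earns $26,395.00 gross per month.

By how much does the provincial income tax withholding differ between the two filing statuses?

Provincial Income Tax (S): taxable = $26,395.00 − 4×$800.00 = $23,195.00
  $2,994.40 + 34.23% × ($23,195.00 − $16,000.00) = $2,994.40 + 34.23% × $7,195.00 = $5,457.25
Provincial Income Tax (M): taxable = $26,395.00 − 4×$800.00 = $23,195.00
  $1,672.52 + 30.71% × ($23,195.00 − $9,200.00) = $1,672.52 + 30.71% × $13,995.00 = $5,970.38
Difference: |$5,457.25 − $5,970.38| = $513.13 (higher under M)

$513.13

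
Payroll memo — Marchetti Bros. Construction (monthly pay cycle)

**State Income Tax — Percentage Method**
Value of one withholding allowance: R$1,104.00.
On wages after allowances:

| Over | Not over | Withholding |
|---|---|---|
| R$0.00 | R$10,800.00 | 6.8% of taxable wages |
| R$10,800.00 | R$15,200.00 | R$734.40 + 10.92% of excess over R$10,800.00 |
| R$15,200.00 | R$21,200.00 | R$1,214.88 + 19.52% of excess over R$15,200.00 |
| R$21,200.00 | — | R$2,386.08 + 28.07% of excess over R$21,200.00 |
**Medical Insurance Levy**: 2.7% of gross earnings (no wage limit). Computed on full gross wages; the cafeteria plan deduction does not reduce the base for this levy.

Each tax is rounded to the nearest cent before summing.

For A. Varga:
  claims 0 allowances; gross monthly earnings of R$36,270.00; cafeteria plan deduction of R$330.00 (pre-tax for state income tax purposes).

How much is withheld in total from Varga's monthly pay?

R$7,502.89

State Income Tax: taxable = R$36,270.00 − R$330.00 = R$35,940.00
  R$2,386.08 + 28.07% × (R$35,940.00 − R$21,200.00) = R$2,386.08 + 28.07% × R$14,740.00 = R$6,523.60
Medical Insurance Levy: 2.7% × R$36,270.00 = R$979.29
Total: R$6,523.60 + R$979.29 = R$7,502.89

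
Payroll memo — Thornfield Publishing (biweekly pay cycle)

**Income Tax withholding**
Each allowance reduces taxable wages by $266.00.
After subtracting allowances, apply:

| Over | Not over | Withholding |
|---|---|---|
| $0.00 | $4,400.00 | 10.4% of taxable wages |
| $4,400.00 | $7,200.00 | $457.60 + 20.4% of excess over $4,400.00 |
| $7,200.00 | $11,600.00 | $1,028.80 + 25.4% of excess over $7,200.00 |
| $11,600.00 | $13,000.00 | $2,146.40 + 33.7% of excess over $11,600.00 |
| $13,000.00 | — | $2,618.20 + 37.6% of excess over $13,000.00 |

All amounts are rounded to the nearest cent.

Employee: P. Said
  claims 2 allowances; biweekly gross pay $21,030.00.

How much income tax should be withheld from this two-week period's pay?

$5,437.45

Income Tax: taxable = $21,030.00 − 2×$266.00 = $20,498.00
  $2,618.20 + 37.6% × ($20,498.00 − $13,000.00) = $2,618.20 + 37.6% × $7,498.00 = $5,437.45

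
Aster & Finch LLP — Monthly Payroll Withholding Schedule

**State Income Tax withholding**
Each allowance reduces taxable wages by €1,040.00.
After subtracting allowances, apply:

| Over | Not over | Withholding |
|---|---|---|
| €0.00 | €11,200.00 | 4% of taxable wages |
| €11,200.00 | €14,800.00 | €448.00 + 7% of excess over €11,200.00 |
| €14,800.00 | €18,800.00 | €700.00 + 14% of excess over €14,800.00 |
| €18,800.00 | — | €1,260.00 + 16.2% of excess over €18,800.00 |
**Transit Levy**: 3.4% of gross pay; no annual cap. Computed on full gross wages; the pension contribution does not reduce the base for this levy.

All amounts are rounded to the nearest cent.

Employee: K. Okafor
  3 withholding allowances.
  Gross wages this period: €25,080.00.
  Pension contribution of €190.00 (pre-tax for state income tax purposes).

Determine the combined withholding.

€2,593.86

State Income Tax: taxable = €25,080.00 − €190.00 − 3×€1,040.00 = €21,770.00
  €1,260.00 + 16.2% × (€21,770.00 − €18,800.00) = €1,260.00 + 16.2% × €2,970.00 = €1,741.14
Transit Levy: 3.4% × €25,080.00 = €852.72
Total: €1,741.14 + €852.72 = €2,593.86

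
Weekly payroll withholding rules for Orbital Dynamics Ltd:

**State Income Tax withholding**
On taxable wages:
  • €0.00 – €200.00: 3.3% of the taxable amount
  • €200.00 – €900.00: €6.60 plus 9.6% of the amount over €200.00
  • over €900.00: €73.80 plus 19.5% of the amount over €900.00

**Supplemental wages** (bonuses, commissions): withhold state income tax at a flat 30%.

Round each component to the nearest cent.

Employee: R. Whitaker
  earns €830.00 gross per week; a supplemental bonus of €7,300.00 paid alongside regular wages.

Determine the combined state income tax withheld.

€2,257.08

State Income Tax: taxable = €830.00
  €6.60 + 9.6% × (€830.00 − €200.00) = €6.60 + 9.6% × €630.00 = €67.08
Supplemental (30% flat on bonus): 30% × €7,300.00 = €2,190.00
Total state income tax: €67.08 + €2,190.00 = €2,257.08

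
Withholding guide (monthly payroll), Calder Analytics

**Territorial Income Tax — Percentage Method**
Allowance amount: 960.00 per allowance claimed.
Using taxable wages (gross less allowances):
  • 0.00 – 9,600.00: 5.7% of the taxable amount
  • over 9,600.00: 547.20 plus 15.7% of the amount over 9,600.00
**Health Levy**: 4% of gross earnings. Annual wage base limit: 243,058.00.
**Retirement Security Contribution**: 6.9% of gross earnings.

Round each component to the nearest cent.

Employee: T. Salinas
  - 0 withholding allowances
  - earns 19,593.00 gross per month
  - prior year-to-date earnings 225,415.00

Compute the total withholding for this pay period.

Territorial Income Tax: taxable = 19,593.00
  547.20 + 15.7% × (19,593.00 − 9,600.00) = 547.20 + 15.7% × 9,993.00 = 2,116.10
Health Levy: cap 243,058.00 − YTD 225,415.00 = 17,643.00 subject; 4% × 17,643.00 = 705.72
Retirement Security Contribution: 6.9% × 19,593.00 = 1,351.92
Total: 2,116.10 + 705.72 + 1,351.92 = 4,173.74

4,173.74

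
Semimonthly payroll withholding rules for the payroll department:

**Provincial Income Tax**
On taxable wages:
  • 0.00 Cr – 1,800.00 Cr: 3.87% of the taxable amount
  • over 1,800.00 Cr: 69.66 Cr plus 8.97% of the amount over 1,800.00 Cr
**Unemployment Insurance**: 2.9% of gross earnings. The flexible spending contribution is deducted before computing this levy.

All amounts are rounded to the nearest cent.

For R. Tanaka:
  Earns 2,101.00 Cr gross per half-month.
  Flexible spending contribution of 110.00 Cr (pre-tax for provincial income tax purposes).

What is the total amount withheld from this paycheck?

Provincial Income Tax: taxable = 2,101.00 Cr − 110.00 Cr = 1,991.00 Cr
  69.66 Cr + 8.97% × (1,991.00 Cr − 1,800.00 Cr) = 69.66 Cr + 8.97% × 191.00 Cr = 86.79 Cr
Unemployment Insurance: 2.9% × 1,991.00 Cr = 57.74 Cr
Total: 86.79 Cr + 57.74 Cr = 144.53 Cr

144.53 Cr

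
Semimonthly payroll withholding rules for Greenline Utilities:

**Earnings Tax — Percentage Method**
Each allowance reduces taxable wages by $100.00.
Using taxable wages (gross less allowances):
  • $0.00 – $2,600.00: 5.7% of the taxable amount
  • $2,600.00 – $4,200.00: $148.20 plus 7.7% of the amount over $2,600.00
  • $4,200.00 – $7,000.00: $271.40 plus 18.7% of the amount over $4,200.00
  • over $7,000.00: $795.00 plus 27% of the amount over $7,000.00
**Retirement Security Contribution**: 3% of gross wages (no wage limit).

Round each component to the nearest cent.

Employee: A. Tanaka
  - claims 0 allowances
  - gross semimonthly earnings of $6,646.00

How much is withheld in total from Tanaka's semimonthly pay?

$928.18

Earnings Tax: taxable = $6,646.00
  $271.40 + 18.7% × ($6,646.00 − $4,200.00) = $271.40 + 18.7% × $2,446.00 = $728.80
Retirement Security Contribution: 3% × $6,646.00 = $199.38
Total: $728.80 + $199.38 = $928.18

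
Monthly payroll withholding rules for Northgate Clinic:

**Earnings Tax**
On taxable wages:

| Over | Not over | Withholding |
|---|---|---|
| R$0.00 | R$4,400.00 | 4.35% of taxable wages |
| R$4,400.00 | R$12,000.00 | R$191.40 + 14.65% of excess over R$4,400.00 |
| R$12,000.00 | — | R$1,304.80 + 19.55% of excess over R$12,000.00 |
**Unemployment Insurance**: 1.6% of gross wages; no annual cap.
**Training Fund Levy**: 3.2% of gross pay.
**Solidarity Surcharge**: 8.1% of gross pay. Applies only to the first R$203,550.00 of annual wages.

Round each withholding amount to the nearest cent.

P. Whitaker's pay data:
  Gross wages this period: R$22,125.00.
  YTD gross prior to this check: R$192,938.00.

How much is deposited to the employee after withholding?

R$16,919.19

Earnings Tax: taxable = R$22,125.00
  R$1,304.80 + 19.55% × (R$22,125.00 − R$12,000.00) = R$1,304.80 + 19.55% × R$10,125.00 = R$3,284.24
Unemployment Insurance: 1.6% × R$22,125.00 = R$354.00
Training Fund Levy: 3.2% × R$22,125.00 = R$708.00
Solidarity Surcharge: cap R$203,550.00 − YTD R$192,938.00 = R$10,612.00 subject; 8.1% × R$10,612.00 = R$859.57
Total withheld: R$3,284.24 + R$354.00 + R$708.00 + R$859.57 = R$5,205.81
Net pay: R$22,125.00 − R$5,205.81 = R$16,919.19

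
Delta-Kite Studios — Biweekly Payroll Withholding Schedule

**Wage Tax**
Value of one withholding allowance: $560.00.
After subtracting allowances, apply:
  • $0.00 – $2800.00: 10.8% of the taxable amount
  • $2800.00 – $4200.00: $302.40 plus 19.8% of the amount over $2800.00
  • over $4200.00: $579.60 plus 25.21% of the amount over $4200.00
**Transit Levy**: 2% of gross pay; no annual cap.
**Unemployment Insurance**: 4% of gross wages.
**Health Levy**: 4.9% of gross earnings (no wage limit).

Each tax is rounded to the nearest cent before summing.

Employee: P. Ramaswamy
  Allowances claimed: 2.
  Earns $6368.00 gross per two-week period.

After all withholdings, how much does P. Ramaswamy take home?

Wage Tax: taxable = $6368.00 − 2×$560.00 = $5248.00
  $579.60 + 25.21% × ($5248.00 − $4200.00) = $579.60 + 25.21% × $1048.00 = $843.80
Transit Levy: 2% × $6368.00 = $127.36
Unemployment Insurance: 4% × $6368.00 = $254.72
Health Levy: 4.9% × $6368.00 = $312.03
Total withheld: $843.80 + $127.36 + $254.72 + $312.03 = $1537.91
Net pay: $6368.00 − $1537.91 = $4830.09

$4830.09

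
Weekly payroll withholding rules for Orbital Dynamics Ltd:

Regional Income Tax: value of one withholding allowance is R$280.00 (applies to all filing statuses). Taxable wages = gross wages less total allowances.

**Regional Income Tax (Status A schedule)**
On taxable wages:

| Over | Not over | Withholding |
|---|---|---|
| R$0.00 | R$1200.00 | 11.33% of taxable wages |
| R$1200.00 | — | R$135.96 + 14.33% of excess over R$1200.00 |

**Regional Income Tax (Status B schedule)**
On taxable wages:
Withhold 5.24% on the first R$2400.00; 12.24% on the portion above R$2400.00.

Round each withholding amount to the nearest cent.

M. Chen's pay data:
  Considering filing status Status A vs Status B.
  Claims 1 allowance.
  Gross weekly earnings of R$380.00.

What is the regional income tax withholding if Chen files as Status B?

R$5.24

Regional Income Tax (Status B): taxable = R$380.00 − 1×R$280.00 = R$100.00
  5.24% × R$100.00 = R$5.24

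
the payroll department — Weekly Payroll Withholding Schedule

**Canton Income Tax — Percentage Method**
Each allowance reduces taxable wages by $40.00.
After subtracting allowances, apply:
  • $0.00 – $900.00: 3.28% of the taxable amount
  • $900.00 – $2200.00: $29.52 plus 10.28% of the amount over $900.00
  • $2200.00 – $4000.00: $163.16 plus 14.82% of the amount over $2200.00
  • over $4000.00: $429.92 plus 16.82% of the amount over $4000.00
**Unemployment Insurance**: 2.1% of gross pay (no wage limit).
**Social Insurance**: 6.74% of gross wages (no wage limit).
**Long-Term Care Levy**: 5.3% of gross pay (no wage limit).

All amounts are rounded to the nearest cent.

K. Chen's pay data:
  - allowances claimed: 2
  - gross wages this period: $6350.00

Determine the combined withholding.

$1709.62

Canton Income Tax: taxable = $6350.00 − 2×$40.00 = $6270.00
  $429.92 + 16.82% × ($6270.00 − $4000.00) = $429.92 + 16.82% × $2270.00 = $811.73
Unemployment Insurance: 2.1% × $6350.00 = $133.35
Social Insurance: 6.74% × $6350.00 = $427.99
Long-Term Care Levy: 5.3% × $6350.00 = $336.55
Total: $811.73 + $133.35 + $427.99 + $336.55 = $1709.62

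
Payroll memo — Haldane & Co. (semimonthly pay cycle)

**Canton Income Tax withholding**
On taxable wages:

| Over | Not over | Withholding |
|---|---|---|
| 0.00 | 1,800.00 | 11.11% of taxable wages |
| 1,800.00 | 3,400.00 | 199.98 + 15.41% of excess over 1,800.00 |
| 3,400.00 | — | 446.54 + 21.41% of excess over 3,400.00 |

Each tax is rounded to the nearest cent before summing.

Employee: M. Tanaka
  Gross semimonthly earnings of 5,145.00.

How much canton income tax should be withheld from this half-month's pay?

Canton Income Tax: taxable = 5,145.00
  446.54 + 21.41% × (5,145.00 − 3,400.00) = 446.54 + 21.41% × 1,745.00 = 820.14

820.14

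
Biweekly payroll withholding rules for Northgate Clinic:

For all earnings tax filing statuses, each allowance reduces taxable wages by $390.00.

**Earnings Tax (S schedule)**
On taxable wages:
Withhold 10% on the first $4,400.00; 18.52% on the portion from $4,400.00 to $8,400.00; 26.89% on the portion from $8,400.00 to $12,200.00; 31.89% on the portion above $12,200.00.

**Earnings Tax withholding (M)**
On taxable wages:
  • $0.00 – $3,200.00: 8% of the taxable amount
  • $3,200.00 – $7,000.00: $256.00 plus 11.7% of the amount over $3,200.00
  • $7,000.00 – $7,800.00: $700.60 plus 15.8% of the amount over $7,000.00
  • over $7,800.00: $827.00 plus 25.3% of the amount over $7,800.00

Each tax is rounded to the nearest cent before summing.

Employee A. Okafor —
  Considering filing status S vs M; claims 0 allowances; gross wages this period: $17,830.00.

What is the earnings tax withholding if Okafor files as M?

Earnings Tax (M): taxable = $17,830.00
  $827.00 + 25.3% × ($17,830.00 − $7,800.00) = $827.00 + 25.3% × $10,030.00 = $3,364.59

$3,364.59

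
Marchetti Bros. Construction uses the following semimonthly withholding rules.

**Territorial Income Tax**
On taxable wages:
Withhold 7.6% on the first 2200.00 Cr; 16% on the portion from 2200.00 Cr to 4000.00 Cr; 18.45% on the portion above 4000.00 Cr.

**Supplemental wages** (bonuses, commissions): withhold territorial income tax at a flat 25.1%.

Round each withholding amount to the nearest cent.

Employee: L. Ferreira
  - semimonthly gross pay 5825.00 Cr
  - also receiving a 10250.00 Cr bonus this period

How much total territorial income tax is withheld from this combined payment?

3364.66 Cr

Territorial Income Tax: taxable = 5825.00 Cr
  455.20 Cr + 18.45% × (5825.00 Cr − 4000.00 Cr) = 455.20 Cr + 18.45% × 1825.00 Cr = 791.91 Cr
Supplemental (25.1% flat on bonus): 25.1% × 10250.00 Cr = 2572.75 Cr
Total territorial income tax: 791.91 Cr + 2572.75 Cr = 3364.66 Cr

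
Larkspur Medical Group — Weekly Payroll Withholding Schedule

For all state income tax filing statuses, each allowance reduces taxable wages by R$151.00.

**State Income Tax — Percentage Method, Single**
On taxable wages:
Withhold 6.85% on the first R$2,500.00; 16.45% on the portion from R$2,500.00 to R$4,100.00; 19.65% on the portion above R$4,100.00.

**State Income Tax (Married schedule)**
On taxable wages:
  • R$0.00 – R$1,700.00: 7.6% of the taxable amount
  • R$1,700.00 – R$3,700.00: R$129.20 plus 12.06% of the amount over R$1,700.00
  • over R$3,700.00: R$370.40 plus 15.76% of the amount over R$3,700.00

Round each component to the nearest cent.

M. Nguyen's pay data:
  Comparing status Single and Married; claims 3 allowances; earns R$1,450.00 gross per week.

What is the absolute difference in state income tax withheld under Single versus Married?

State Income Tax (Single): taxable = R$1,450.00 − 3×R$151.00 = R$997.00
  6.85% × R$997.00 = R$68.29
State Income Tax (Married): taxable = R$1,450.00 − 3×R$151.00 = R$997.00
  7.6% × R$997.00 = R$75.77
Difference: |R$68.29 − R$75.77| = R$7.48 (higher under Married)

R$7.48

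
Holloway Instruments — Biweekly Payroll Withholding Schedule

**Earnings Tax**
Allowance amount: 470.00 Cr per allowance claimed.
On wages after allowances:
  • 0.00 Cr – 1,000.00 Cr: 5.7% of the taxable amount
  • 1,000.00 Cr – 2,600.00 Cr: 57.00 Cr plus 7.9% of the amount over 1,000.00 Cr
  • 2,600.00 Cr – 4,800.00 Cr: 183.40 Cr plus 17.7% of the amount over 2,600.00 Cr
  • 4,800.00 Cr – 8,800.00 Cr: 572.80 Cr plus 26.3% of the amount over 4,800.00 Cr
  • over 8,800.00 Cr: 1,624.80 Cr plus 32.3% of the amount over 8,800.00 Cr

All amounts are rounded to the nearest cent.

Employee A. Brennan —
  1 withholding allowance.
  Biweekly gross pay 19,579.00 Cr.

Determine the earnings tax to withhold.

Earnings Tax: taxable = 19,579.00 Cr − 1×470.00 Cr = 19,109.00 Cr
  1,624.80 Cr + 32.3% × (19,109.00 Cr − 8,800.00 Cr) = 1,624.80 Cr + 32.3% × 10,309.00 Cr = 4,954.61 Cr

4,954.61 Cr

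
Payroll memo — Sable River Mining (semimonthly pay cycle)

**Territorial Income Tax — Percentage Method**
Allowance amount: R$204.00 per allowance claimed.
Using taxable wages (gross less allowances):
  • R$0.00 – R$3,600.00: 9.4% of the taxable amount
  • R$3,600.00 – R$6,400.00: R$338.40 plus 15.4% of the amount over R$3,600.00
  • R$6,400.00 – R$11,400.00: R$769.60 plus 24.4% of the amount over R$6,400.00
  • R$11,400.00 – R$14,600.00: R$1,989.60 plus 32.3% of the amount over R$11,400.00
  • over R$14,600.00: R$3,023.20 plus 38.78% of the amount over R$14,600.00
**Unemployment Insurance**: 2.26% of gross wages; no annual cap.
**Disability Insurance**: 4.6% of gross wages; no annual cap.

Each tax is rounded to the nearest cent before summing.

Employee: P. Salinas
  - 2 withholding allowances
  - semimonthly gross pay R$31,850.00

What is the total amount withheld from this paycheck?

R$11,739.44

Territorial Income Tax: taxable = R$31,850.00 − 2×R$204.00 = R$31,442.00
  R$3,023.20 + 38.78% × (R$31,442.00 − R$14,600.00) = R$3,023.20 + 38.78% × R$16,842.00 = R$9,554.53
Unemployment Insurance: 2.26% × R$31,850.00 = R$719.81
Disability Insurance: 4.6% × R$31,850.00 = R$1,465.10
Total: R$9,554.53 + R$719.81 + R$1,465.10 = R$11,739.44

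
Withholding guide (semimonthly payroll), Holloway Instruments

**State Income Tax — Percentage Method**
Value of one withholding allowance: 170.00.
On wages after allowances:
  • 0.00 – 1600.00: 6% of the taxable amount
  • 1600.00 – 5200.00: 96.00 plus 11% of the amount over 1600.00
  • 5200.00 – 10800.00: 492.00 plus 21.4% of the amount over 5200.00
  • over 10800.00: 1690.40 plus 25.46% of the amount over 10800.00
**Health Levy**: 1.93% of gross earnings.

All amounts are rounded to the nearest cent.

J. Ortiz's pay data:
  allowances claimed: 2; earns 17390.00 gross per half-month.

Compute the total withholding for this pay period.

3617.28

State Income Tax: taxable = 17390.00 − 2×170.00 = 17050.00
  1690.40 + 25.46% × (17050.00 − 10800.00) = 1690.40 + 25.46% × 6250.00 = 3281.65
Health Levy: 1.93% × 17390.00 = 335.63
Total: 3281.65 + 335.63 = 3617.28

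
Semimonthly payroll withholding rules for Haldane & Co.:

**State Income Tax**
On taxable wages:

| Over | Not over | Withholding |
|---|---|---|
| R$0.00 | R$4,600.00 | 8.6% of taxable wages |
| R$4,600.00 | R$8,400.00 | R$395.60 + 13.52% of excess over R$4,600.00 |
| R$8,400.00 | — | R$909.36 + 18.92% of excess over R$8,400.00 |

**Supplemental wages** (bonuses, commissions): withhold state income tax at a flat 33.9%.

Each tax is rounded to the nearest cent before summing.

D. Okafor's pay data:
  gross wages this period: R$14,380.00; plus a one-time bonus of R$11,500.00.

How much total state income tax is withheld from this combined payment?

R$5,939.28

State Income Tax: taxable = R$14,380.00
  R$909.36 + 18.92% × (R$14,380.00 − R$8,400.00) = R$909.36 + 18.92% × R$5,980.00 = R$2,040.78
Supplemental (33.9% flat on bonus): 33.9% × R$11,500.00 = R$3,898.50
Total state income tax: R$2,040.78 + R$3,898.50 = R$5,939.28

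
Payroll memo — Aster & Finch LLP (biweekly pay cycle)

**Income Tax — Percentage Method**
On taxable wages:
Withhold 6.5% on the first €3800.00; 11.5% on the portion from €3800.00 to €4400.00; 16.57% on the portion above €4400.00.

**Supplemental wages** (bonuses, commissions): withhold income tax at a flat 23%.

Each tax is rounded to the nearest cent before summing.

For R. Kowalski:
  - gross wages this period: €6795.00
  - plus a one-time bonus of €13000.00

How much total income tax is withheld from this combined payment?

Income Tax: taxable = €6795.00
  €316.00 + 16.57% × (€6795.00 − €4400.00) = €316.00 + 16.57% × €2395.00 = €712.85
Supplemental (23% flat on bonus): 23% × €13000.00 = €2990.00
Total income tax: €712.85 + €2990.00 = €3702.85

€3702.85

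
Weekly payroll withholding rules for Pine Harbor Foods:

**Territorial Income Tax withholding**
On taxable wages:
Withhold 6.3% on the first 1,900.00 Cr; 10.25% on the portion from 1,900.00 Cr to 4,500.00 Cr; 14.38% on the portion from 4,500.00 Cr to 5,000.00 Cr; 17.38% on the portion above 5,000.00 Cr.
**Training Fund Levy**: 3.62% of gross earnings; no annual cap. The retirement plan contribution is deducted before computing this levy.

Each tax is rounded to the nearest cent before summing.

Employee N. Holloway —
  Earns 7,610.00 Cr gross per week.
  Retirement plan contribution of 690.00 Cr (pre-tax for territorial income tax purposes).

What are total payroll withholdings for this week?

Territorial Income Tax: taxable = 7,610.00 Cr − 690.00 Cr = 6,920.00 Cr
  458.10 Cr + 17.38% × (6,920.00 Cr − 5,000.00 Cr) = 458.10 Cr + 17.38% × 1,920.00 Cr = 791.80 Cr
Training Fund Levy: 3.62% × 6,920.00 Cr = 250.50 Cr
Total: 791.80 Cr + 250.50 Cr = 1,042.30 Cr

1,042.30 Cr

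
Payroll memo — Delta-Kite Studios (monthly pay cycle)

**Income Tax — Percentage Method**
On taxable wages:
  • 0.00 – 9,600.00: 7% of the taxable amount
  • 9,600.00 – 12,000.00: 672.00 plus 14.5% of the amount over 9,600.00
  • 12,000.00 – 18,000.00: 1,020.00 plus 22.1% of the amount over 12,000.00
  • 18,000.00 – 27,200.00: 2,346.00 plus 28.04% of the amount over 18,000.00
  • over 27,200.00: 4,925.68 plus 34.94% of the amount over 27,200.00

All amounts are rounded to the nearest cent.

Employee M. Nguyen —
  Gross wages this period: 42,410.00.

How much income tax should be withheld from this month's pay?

Income Tax: taxable = 42,410.00
  4,925.68 + 34.94% × (42,410.00 − 27,200.00) = 4,925.68 + 34.94% × 15,210.00 = 10,240.05

10,240.05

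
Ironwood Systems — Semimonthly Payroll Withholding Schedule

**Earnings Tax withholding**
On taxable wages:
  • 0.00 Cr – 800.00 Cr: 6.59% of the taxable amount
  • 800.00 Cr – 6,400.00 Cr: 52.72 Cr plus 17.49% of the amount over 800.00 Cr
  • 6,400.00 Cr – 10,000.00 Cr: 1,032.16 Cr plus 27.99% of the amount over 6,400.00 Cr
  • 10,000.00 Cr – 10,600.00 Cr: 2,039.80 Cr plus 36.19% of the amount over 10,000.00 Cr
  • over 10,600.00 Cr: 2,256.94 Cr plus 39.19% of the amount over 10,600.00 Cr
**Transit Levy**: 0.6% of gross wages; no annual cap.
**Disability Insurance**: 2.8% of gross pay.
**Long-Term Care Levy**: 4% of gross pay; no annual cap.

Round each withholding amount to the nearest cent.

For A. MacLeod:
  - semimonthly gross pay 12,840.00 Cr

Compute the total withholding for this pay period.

Earnings Tax: taxable = 12,840.00 Cr
  2,256.94 Cr + 39.19% × (12,840.00 Cr − 10,600.00 Cr) = 2,256.94 Cr + 39.19% × 2,240.00 Cr = 3,134.80 Cr
Transit Levy: 0.6% × 12,840.00 Cr = 77.04 Cr
Disability Insurance: 2.8% × 12,840.00 Cr = 359.52 Cr
Long-Term Care Levy: 4% × 12,840.00 Cr = 513.60 Cr
Total: 3,134.80 Cr + 77.04 Cr + 359.52 Cr + 513.60 Cr = 4,084.96 Cr

4,084.96 Cr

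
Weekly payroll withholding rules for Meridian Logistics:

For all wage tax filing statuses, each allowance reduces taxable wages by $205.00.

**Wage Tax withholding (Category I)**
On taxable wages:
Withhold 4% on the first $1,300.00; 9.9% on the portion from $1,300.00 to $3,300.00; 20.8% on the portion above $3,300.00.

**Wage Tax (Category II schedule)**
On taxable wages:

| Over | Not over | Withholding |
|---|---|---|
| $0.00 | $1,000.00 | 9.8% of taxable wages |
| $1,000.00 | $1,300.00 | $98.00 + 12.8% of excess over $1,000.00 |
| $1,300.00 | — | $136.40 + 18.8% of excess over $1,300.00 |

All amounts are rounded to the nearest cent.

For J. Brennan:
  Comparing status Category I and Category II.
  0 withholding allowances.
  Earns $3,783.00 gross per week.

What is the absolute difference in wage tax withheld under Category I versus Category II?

$252.74

Wage Tax (Category I): taxable = $3,783.00
  $250.00 + 20.8% × ($3,783.00 − $3,300.00) = $250.00 + 20.8% × $483.00 = $350.46
Wage Tax (Category II): taxable = $3,783.00
  $136.40 + 18.8% × ($3,783.00 − $1,300.00) = $136.40 + 18.8% × $2,483.00 = $603.20
Difference: |$350.46 − $603.20| = $252.74 (higher under Category II)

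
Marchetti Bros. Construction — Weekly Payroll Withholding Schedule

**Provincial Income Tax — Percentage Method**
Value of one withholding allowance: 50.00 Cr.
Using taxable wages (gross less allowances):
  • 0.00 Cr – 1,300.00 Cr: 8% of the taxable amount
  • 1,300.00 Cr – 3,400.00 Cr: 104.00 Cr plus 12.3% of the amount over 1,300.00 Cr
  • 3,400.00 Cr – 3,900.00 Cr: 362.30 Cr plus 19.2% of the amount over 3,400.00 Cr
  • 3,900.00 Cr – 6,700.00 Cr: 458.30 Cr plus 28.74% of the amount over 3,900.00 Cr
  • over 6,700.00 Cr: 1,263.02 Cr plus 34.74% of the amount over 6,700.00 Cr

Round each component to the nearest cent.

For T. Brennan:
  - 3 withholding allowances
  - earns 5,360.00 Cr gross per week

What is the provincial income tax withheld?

834.79 Cr

Provincial Income Tax: taxable = 5,360.00 Cr − 3×50.00 Cr = 5,210.00 Cr
  458.30 Cr + 28.74% × (5,210.00 Cr − 3,900.00 Cr) = 458.30 Cr + 28.74% × 1,310.00 Cr = 834.79 Cr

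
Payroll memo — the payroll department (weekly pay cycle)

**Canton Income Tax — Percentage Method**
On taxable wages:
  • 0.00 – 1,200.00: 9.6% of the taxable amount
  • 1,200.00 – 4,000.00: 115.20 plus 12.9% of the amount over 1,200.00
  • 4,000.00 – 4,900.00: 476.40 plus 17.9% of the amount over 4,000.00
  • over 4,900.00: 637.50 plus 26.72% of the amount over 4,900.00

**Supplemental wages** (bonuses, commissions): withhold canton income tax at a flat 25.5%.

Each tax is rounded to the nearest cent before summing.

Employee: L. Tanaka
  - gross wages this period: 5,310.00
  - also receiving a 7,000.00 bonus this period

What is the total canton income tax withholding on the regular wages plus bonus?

Canton Income Tax: taxable = 5,310.00
  637.50 + 26.72% × (5,310.00 − 4,900.00) = 637.50 + 26.72% × 410.00 = 747.05
Supplemental (25.5% flat on bonus): 25.5% × 7,000.00 = 1,785.00
Total canton income tax: 747.05 + 1,785.00 = 2,532.05

2,532.05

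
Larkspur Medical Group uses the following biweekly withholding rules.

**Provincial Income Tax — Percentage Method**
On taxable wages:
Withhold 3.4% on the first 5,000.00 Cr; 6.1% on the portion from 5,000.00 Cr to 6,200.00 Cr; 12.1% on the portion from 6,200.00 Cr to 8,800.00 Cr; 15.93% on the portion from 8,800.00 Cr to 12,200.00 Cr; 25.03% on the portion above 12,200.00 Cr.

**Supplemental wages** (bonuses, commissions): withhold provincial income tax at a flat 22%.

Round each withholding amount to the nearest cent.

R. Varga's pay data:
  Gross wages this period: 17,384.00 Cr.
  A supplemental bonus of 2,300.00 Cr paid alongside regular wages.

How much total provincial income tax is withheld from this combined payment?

Provincial Income Tax: taxable = 17,384.00 Cr
  1,099.42 Cr + 25.03% × (17,384.00 Cr − 12,200.00 Cr) = 1,099.42 Cr + 25.03% × 5,184.00 Cr = 2,396.98 Cr
Supplemental (22% flat on bonus): 22% × 2,300.00 Cr = 506.00 Cr
Total provincial income tax: 2,396.98 Cr + 506.00 Cr = 2,902.98 Cr

2,902.98 Cr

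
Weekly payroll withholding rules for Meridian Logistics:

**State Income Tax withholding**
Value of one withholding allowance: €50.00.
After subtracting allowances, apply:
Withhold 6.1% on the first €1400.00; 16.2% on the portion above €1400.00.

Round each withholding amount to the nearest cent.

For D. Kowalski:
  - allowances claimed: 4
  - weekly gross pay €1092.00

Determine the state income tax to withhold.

State Income Tax: taxable = €1092.00 − 4×€50.00 = €892.00
  6.1% × €892.00 = €54.41

€54.41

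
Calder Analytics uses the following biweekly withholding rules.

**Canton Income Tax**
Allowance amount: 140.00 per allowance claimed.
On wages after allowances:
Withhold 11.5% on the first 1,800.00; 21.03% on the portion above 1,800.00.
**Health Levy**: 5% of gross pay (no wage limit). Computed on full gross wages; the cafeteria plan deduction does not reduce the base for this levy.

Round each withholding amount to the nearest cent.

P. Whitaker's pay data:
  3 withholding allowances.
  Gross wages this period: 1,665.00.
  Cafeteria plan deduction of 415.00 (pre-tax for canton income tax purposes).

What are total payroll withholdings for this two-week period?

Canton Income Tax: taxable = 1,665.00 − 415.00 − 3×140.00 = 830.00
  11.5% × 830.00 = 95.45
Health Levy: 5% × 1,665.00 = 83.25
Total: 95.45 + 83.25 = 178.70

178.70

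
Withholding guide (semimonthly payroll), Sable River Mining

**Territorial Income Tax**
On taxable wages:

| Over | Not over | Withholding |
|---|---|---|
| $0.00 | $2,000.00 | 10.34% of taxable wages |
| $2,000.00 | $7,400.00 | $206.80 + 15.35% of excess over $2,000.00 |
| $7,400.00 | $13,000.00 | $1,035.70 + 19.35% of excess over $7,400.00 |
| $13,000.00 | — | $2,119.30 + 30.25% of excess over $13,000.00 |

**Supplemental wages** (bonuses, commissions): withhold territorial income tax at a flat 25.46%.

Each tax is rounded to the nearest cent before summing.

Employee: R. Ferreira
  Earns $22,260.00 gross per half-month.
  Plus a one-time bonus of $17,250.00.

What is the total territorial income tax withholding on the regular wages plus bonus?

$9,312.30

Territorial Income Tax: taxable = $22,260.00
  $2,119.30 + 30.25% × ($22,260.00 − $13,000.00) = $2,119.30 + 30.25% × $9,260.00 = $4,920.45
Supplemental (25.46% flat on bonus): 25.46% × $17,250.00 = $4,391.85
Total territorial income tax: $4,920.45 + $4,391.85 = $9,312.30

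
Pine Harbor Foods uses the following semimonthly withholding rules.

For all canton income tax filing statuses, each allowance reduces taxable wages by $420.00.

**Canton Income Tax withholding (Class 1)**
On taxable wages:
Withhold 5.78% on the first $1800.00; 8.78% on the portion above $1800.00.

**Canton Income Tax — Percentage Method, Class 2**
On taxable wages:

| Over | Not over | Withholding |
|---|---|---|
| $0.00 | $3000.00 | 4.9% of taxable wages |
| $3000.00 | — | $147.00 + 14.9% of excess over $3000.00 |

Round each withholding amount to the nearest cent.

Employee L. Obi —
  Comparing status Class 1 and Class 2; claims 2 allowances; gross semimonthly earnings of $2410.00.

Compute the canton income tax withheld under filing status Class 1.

Canton Income Tax (Class 1): taxable = $2410.00 − 2×$420.00 = $1570.00
  5.78% × $1570.00 = $90.75

$90.75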